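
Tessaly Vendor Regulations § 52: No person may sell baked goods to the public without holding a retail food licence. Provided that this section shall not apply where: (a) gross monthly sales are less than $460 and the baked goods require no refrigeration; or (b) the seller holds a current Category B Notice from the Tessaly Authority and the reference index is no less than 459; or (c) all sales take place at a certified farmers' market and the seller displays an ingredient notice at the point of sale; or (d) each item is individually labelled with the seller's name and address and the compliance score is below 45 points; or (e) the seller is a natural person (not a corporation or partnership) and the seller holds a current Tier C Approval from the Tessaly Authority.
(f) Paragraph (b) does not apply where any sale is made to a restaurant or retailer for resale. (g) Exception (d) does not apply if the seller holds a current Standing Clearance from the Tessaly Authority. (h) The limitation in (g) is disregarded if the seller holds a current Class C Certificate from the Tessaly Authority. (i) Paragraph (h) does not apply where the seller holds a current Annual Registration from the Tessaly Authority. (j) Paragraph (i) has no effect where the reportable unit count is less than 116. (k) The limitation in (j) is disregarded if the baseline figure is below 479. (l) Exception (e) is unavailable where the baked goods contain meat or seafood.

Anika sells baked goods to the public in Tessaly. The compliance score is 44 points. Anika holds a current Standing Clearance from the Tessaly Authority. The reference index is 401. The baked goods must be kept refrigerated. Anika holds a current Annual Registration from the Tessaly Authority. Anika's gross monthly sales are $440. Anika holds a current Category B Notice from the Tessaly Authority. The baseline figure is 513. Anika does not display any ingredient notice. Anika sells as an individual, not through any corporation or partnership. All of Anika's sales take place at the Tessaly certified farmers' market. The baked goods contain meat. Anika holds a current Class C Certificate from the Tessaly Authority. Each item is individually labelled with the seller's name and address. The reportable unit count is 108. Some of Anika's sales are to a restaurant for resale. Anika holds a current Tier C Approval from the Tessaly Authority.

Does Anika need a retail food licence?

Exception (a) does not apply: the baked goods require refrigeration.
Exception (b) fails — the reference index is 401, short of 459.
Exception (c) requires that the seller displays an ingredient notice at the point of sale; but no ingredient notice is displayed, so (c) is unavailable.
All of (d)'s requirements are met (items are individually labelled; the compliance score is 44 points, below the 45 points limit). As to paragraphs (g)–(k): (g) would limit (d) — a current Standing Clearance is held — but (h) sets (g) aside: (h) operates against (g): a current Class C Certificate is held. (i) would limit (h) — a current Annual Registration is held — but (j) sets (i) aside: (j) operates against (i): the reportable unit count is 108, less than the 116 limit. (k), which would lift (j), does not operate here — the baseline figure is 513, not below 479. So (d) applies.
Exception (e): the seller is a natural person; a current Tier C Approval is held — every condition holds. But applying paragraph (l): (l) operates against (e): the baked goods contain meat. Exception (e) does not apply.

No — exception (d) applies; Anika is not required to hold a retail food licence.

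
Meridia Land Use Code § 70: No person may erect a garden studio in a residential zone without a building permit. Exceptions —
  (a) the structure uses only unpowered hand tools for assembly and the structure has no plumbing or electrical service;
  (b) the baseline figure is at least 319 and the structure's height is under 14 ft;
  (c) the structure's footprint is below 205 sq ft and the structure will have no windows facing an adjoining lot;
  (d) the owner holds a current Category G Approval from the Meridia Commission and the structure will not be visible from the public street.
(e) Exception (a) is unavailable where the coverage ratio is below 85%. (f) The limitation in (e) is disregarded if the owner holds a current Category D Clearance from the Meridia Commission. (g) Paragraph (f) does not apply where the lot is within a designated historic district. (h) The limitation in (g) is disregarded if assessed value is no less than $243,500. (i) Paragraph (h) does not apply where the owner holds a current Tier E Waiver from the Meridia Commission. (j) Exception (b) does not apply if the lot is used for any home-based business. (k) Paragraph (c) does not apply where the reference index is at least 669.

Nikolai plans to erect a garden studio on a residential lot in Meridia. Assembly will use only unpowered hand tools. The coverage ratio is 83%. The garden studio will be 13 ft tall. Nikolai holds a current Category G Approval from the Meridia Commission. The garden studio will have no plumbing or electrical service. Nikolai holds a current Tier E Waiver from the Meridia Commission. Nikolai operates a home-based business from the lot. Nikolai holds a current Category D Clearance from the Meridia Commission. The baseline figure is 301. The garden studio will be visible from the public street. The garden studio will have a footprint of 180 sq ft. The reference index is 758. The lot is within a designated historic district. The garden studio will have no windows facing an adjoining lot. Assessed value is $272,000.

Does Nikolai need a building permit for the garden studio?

Exception (a): assembly uses only hand tools; there is no plumbing or electrical service — every condition holds. Turning to paragraphs (e)–(i): (e) operates against (a): the coverage ratio is 83%, below the 85% limit. (f) would limit (e) — a current Category D Clearance is held — but (g) sets (f) aside: (g) operates against (f): the lot is in a historic district. (h) would limit (g) — assessed value is $272,000, meeting the $243,500 threshold — but (i) sets (h) aside: (i) is engaged — a current Tier E Waiver is held. So (a) is unavailable.
Exception (b) does not apply: the baseline figure is 301, short of 319.
Exception (c): the structure's footprint is 180 sq ft, below the 205 sq ft limit; no windows face an adjoining lot — every condition holds. But applying paragraph (k): (k) operates — the reference index is 758, meeting the 669 threshold. (c) is therefore removed.
Exception (d) requires that the structure will not be visible from the public street; but the structure will be visible from the street, so (d) is unavailable.
No exception displaces § 70.

Yes — Nikolai must obtain a building permit.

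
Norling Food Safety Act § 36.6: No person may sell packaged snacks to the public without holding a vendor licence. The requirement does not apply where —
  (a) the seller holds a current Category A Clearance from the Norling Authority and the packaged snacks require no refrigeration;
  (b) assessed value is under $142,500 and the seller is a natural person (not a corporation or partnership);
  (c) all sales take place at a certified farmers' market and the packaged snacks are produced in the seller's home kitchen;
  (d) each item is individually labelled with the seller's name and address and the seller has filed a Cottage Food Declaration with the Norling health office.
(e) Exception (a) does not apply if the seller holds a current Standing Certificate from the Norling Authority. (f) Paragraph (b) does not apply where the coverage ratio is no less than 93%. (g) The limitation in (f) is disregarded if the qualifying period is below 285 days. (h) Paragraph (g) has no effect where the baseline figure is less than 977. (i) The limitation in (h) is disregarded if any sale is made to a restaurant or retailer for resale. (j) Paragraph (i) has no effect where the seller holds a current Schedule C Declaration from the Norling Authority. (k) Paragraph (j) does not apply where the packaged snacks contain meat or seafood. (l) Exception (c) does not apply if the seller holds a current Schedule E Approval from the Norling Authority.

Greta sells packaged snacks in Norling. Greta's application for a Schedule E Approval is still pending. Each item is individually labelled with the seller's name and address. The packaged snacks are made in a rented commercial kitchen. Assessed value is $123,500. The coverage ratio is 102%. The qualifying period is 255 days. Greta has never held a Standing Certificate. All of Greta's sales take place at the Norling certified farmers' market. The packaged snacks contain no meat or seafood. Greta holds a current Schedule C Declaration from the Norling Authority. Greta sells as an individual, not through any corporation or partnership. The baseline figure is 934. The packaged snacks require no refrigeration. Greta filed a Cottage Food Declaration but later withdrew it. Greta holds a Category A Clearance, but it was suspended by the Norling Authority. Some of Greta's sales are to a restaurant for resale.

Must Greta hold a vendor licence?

Exception (a) requires that the seller holds a current Category A Clearance from the Norling Authority; but there is no Category A Clearance in force, so (a) is unavailable.
Exception (b): assessed value is $123,500, under the $142,500 limit; the seller is a natural person — every condition holds. But: (f) operates against (b): the coverage ratio is 102%, meeting the 93% threshold. (g) operates (the qualifying period is 255 days, below the 285 days limit), but yields to (h): (h) operates against (g): the baseline figure is 934, less than the 977 limit. (i) applies (some sales are to a restaurant for resale), but is displaced by (j): (j) operates against (i): a current Schedule C Declaration is held. (k), which would lift (j), is inapplicable — the packaged snacks contain no meat or seafood. (b) is therefore removed.
Exception (c) requires that the packaged snacks are produced in the seller's home kitchen; but the packaged snacks are made in a commercial kitchen, not a home kitchen, so (c) is unavailable.
Exception (d) requires that the seller has filed a Cottage Food Declaration with the Norling health office; but the Cottage Food Declaration was withdrawn, so (d) is unavailable.
Every exception is unavailable, so the rule governs.

Yes — Greta must hold a vendor licence.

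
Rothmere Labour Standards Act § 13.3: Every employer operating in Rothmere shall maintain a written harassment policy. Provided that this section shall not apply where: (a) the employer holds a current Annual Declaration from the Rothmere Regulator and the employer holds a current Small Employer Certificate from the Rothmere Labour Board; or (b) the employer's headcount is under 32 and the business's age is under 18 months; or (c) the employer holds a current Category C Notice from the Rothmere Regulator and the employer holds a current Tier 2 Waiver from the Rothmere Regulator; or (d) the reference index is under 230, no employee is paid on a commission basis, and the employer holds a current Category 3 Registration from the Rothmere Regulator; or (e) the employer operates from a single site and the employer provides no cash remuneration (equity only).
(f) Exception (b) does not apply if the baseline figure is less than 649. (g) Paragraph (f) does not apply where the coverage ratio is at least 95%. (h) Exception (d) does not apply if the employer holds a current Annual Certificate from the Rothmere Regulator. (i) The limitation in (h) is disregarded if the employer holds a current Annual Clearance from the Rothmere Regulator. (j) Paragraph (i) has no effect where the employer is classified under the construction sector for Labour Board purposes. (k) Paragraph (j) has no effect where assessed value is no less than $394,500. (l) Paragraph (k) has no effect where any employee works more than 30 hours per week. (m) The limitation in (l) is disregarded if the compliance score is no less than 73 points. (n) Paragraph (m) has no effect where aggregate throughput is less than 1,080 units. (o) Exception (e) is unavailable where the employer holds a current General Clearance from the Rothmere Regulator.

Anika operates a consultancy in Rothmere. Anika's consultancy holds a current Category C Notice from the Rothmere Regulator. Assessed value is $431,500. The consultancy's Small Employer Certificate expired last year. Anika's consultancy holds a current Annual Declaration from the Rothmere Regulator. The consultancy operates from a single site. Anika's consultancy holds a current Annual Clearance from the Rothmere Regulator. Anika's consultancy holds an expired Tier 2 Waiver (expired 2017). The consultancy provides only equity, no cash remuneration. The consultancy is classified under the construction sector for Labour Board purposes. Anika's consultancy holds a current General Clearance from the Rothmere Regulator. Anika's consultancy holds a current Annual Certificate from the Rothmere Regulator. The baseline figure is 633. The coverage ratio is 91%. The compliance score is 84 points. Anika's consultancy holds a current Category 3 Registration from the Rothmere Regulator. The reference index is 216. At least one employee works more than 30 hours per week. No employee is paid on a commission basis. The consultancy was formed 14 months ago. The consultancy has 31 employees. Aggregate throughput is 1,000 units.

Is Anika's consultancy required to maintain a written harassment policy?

Yes — Anika's consultancy must maintain a written harassment policy.

Exception (a) does not apply: the Small Employer Certificate has expired.
Exception (b): the employer's headcount is 31, under the 32 limit; the business's age is 14 months, under the 18 months limit — every condition holds. But: (f) is triggered — the baseline figure is 633, less than the 649 limit. (g), which would lift (f), does not operate here — the coverage ratio is 91%, short of 95%. Exception (b) does not apply.
Exception (c) does not apply: the Tier 2 Waiver is not current.
Exception (d) is satisfied on its face — the reference index is 216, under the 230 limit; no employee is paid on commission; a current Category 3 Registration is held. Turning to paragraphs (h)–(n): (h) operates against (d): a current Annual Certificate is held. (i) would limit (h) — a current Annual Clearance is held — but (j) sets (i) aside: (j) is triggered — the consultancy is classified under the construction sector. (k) would limit (j) — assessed value is $431,500, meeting the $394,500 threshold — but (l) sets (k) aside: (l) is engaged — at least one employee exceeds 30 hours/week. (m) would limit (l) — the compliance score is 84 points, meeting the 73 points threshold — but (n) sets (m) aside: (n) operates against (m): aggregate throughput is 1,000 units, less than the 1,080 units limit. (d) is therefore removed.
All of (e)'s requirements are met (the employer operates from a single site; remuneration is equity-only). But applying paragraph (o): (o) operates against (e): a current General Clearance is held. Exception (e) does not apply.
Every exception is unavailable, so the rule governs.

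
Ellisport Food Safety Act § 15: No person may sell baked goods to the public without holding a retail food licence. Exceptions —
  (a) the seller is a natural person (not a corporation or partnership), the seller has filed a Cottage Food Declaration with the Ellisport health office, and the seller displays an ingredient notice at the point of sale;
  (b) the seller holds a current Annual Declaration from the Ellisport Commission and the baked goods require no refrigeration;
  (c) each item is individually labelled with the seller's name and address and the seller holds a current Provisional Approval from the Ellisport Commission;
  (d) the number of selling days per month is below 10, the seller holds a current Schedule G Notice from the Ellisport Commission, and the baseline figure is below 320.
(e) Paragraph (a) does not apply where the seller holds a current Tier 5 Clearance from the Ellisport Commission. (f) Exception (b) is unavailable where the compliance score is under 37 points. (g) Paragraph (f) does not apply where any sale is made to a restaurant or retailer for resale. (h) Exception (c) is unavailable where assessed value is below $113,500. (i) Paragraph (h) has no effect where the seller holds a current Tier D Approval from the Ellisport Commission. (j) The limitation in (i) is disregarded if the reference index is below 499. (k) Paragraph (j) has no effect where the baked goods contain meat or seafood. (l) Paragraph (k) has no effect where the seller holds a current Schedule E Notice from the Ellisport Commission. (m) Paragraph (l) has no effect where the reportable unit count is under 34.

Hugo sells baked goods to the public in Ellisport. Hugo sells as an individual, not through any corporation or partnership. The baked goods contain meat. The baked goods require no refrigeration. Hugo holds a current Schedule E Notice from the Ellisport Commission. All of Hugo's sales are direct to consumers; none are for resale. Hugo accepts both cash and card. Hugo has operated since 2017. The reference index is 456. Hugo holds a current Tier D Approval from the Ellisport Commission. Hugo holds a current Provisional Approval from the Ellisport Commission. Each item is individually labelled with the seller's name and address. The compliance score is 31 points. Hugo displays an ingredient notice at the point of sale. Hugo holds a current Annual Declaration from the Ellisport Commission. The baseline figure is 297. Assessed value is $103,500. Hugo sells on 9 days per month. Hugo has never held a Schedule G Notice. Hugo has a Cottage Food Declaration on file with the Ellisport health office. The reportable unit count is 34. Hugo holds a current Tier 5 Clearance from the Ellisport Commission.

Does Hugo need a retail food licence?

Yes — Hugo must hold a retail food licence.

Exception (a): the seller is a natural person; a Cottage Food Declaration is on file; an ingredient notice is displayed — every condition holds. But applying paragraph (e): (e) operates — a current Tier 5 Clearance is held. (a) is therefore removed.
Exception (b)'s conditions are all satisfied: a current Annual Declaration is held; the baked goods are shelf-stable. Turning to paragraphs (f)–(g): (f) is engaged — the compliance score is 31 points, under the 37 points limit. (g) is inapplicable (no sales are for resale), so (f) stands. (b) is therefore removed.
All of (c)'s requirements are met (items are individually labelled; a current Provisional Approval is held). But applying paragraphs (h)–(m): (h) operates against (c): assessed value is $103,500, below the $113,500 limit. (i) is triggered (a current Tier D Approval is held), but is overridden by (j): (j) operates against (i): the reference index is 456, below the 499 limit. (k) would limit (j) — the baked goods contain meat — but (l) sets (k) aside: (l) operates against (k): a current Schedule E Notice is held. (m) is inapplicable (the reportable unit count is 34, not under 34), so (l) stands. (c) is therefore removed.
Exception (d) requires that the seller holds a current Schedule G Notice from the Ellisport Commission; but the Schedule G Notice is not current, so (d) is unavailable.
No exception is made out. Hugo falls within the general rule.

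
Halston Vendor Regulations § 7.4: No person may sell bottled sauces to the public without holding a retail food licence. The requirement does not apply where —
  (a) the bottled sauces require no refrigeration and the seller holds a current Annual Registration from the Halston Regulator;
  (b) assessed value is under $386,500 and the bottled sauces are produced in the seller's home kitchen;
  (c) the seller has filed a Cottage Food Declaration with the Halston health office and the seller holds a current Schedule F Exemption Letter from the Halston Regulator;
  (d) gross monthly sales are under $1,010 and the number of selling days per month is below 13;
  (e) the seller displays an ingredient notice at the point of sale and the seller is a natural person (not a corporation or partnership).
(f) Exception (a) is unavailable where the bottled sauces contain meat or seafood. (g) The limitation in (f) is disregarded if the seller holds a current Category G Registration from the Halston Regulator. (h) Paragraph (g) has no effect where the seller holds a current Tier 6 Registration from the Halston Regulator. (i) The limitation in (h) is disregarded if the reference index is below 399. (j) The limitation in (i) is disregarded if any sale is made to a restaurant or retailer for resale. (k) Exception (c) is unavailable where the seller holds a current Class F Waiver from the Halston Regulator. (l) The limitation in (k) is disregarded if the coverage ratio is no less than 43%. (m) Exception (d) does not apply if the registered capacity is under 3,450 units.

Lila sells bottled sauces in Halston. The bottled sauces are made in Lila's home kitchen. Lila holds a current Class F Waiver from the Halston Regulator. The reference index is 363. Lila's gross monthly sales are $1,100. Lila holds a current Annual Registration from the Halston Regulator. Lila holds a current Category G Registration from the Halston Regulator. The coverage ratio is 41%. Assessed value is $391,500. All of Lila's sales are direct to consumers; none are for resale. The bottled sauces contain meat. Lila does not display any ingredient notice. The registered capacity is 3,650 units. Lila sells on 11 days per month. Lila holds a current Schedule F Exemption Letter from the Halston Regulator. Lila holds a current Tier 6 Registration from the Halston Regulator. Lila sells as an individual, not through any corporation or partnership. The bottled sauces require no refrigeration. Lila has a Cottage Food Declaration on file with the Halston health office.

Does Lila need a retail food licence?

No — exception (a) applies; Lila is not required to hold a retail food licence.

Exception (a)'s conditions are all satisfied: the bottled sauces are shelf-stable; a current Annual Registration is held. Under paragraphs (f)–(j): (f) would limit (a) — the bottled sauces contain meat — but (g) sets (f) aside: (g) is engaged — a current Category G Registration is held. (h) would limit (g) — a current Tier 6 Registration is held — but (i) sets (h) aside: (i) operates — the reference index is 363, below the 399 limit. (j) is not triggered (no sales are for resale), so (i) stands. So (a) applies.
Exception (b) does not apply: assessed value is $391,500, not under $386,500.
Exception (c)'s conditions are all satisfied: a Cottage Food Declaration is on file; a current Schedule F Exemption Letter is held. Turning to paragraphs (k)–(l): (k) operates against (c): a current Class F Waiver is held. (l), which would lift (k), does not operate here — the coverage ratio is 41%, short of 43%. Exception (c) does not apply.
Exception (d) does not apply: gross monthly sales are $1,100, not under $1,010.
Exception (e) requires that the seller displays an ingredient notice at the point of sale; but no ingredient notice is displayed, so (e) is unavailable.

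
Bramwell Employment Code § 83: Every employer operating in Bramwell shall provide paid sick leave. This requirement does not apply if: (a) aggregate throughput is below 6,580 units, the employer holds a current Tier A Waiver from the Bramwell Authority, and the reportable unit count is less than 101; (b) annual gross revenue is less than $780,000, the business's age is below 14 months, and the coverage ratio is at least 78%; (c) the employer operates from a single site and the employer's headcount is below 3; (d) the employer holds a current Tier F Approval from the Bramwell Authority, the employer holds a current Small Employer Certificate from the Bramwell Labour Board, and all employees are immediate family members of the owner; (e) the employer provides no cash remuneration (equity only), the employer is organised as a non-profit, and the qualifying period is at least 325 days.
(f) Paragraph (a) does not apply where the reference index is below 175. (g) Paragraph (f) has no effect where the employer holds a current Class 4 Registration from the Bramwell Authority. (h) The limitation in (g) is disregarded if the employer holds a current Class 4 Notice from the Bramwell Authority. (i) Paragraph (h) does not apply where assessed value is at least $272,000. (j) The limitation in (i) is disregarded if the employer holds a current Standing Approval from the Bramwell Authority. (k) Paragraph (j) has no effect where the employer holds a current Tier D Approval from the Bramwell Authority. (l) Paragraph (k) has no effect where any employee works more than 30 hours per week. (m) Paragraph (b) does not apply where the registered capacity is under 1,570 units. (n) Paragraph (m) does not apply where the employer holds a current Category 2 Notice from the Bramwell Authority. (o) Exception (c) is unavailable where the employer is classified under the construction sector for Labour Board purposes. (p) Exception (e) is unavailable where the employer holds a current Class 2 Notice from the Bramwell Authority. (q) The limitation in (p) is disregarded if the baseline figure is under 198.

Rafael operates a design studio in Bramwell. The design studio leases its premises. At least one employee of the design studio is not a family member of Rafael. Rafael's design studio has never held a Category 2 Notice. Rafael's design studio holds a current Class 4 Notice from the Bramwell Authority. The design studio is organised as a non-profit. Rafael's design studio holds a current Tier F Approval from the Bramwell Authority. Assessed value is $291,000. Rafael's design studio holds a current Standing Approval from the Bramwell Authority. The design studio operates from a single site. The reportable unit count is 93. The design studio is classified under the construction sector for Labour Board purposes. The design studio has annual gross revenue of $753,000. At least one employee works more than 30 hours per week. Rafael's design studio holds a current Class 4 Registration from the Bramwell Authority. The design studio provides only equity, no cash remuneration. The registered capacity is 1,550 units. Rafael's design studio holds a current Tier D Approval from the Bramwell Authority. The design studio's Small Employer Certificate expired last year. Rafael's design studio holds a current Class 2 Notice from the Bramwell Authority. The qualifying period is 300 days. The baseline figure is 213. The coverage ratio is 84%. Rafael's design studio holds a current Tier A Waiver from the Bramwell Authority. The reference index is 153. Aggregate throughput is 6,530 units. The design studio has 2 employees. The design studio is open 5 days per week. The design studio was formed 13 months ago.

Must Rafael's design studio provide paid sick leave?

Exception (a) is satisfied on its face — aggregate throughput is 6,530 units, below the 6,580 units limit; a current Tier A Waiver is held; the reportable unit count is 93, less than the 101 limit. Turning to paragraphs (f)–(l): (f) operates against (a): the reference index is 153, below the 175 limit. (g) would limit (f) — a current Class 4 Registration is held — but (h) sets (g) aside: (h) operates against (g): a current Class 4 Notice is held. (i) applies (assessed value is $291,000, meeting the $272,000 threshold), but is itself disapplied by (j): (j) operates against (i): a current Standing Approval is held. (k) applies (a current Tier D Approval is held), but yields to (l): (l) is triggered — at least one employee exceeds 30 hours/week. (a) is therefore removed.
Exception (b)'s conditions are all satisfied: annual gross revenue is $753,000, less than the $780,000 limit; the business's age is 13 months, below the 14 months limit; the coverage ratio is 84%, meeting the 78% threshold. However, paragraphs (m)–(n) must be considered: (m) is triggered — the registered capacity is 1,550 units, under the 1,570 units limit. (n) does not operate here (the Category 2 Notice is not current), so (m) stands. (b) is therefore removed.
Exception (c) is satisfied on its face — the employer operates from a single site; the employer's headcount is 2, below the 3 limit. But: (o) operates against (c): the design studio is classified under the construction sector. (c) is therefore removed.
Exception (d) does not apply: the Small Employer Certificate has expired.
Exception (e) fails — the qualifying period is 300 days, short of 325 days.
None of the exceptions is available; § 83 applies in full.

Yes — Rafael's design studio must provide paid sick leave.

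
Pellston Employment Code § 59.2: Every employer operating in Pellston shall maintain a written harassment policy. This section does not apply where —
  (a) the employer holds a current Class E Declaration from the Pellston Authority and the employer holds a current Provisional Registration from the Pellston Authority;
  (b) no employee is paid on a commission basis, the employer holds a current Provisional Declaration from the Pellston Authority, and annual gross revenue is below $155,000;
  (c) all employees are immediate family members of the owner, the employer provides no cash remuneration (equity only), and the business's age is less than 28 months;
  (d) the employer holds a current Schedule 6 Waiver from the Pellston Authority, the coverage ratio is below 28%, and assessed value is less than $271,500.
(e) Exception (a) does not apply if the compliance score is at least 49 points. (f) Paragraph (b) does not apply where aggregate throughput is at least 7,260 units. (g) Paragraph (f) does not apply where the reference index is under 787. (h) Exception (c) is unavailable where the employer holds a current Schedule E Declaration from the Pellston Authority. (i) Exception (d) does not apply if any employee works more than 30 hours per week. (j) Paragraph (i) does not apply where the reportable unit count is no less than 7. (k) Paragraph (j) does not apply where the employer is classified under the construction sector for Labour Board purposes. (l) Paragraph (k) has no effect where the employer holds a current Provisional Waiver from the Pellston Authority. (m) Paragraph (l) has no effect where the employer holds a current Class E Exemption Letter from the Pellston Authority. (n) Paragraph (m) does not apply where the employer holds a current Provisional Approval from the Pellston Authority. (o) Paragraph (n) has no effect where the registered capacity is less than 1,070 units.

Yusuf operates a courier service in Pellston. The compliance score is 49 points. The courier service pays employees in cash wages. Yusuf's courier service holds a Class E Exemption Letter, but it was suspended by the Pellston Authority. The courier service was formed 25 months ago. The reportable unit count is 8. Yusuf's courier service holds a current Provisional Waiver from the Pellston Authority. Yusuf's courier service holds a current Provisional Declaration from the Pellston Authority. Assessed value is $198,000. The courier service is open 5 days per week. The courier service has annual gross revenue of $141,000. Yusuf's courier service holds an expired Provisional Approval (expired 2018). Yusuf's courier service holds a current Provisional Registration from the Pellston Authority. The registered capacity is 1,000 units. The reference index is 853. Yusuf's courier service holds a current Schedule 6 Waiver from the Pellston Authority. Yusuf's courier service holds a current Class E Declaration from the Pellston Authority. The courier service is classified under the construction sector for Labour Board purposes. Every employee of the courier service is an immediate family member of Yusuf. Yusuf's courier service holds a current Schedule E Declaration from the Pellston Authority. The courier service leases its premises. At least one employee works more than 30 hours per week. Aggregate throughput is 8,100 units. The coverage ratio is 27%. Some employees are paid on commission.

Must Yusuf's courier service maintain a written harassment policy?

Exception (a) is satisfied on its face — a current Class E Declaration is held; a current Provisional Registration is held. But: (e) operates against (a): the compliance score is 49 points, meeting the 49 points threshold. So (a) is unavailable.
Exception (b) requires that no employee is paid on a commission basis; but some employees are paid on commission, so (b) is unavailable.
Exception (c) does not apply: employees are paid cash wages.
Exception (d) is satisfied on its face — a current Schedule 6 Waiver is held; the coverage ratio is 27%, below the 28% limit; assessed value is $198,000, less than the $271,500 limit. Applying paragraphs (i)–(o): (i) is engaged (at least one employee exceeds 30 hours/week), but yields to (j): (j) operates against (i): the reportable unit count is 8, meeting the 7 threshold. (k) operates (the courier service is classified under the construction sector), but is overridden by (l): (l) is triggered — a current Provisional Waiver is held. (m) does not operate here (the Class E Exemption Letter is not current), so (l) stands. (d) remains available.

No — exception (d) applies; Yusuf's courier service is not required to maintain a written harassment policy.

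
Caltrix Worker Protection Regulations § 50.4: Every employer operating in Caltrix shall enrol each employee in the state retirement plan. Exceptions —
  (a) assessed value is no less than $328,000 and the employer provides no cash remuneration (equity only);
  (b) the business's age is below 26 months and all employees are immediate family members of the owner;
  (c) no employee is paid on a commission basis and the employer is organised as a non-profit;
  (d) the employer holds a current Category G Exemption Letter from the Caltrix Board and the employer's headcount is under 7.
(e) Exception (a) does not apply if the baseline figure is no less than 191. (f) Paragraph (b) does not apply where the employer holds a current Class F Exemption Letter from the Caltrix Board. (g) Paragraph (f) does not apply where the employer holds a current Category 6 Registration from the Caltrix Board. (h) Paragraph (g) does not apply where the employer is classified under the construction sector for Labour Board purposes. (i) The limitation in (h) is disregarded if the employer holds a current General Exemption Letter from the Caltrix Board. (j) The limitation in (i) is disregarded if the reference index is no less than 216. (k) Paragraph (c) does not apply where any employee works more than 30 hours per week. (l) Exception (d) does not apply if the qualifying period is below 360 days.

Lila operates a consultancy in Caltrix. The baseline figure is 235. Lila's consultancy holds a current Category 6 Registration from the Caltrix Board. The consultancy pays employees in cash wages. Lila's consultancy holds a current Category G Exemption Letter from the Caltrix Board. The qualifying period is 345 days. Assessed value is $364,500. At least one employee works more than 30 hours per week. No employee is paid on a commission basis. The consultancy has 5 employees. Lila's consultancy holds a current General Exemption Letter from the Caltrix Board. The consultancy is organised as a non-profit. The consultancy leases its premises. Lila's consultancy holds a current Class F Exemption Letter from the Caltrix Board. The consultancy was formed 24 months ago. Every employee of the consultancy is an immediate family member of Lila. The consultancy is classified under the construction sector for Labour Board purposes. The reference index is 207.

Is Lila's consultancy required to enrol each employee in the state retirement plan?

No — exception (b) applies; Lila's consultancy is not required to enrol each employee in the state retirement plan.

Exception (a) fails — employees are paid cash wages.
Exception (b): the business's age is 24 months, below the 26 months limit; every employee is an immediate family member — every condition holds. Under paragraphs (f)–(j): (f) is engaged (a current Class F Exemption Letter is held), but is displaced by (g): (g) applies — a current Category 6 Registration is held. (h) would limit (g) — the consultancy is classified under the construction sector — but (i) sets (h) aside: (i) operates — a current General Exemption Letter is held. (j) is inapplicable (the reference index is 207, short of 216), so (i) stands. (b) remains available.
Exception (c): no employee is paid on commission; the employer is a non-profit — every condition holds. But: (k) operates against (c): at least one employee exceeds 30 hours/week. Exception (c) does not apply.
Exception (d)'s conditions are all satisfied: a current Category G Exemption Letter is held; the employer's headcount is 5, under the 7 limit. However, paragraph (l) must be considered: (l) operates — the qualifying period is 345 days, below the 360 days limit. So (d) is unavailable.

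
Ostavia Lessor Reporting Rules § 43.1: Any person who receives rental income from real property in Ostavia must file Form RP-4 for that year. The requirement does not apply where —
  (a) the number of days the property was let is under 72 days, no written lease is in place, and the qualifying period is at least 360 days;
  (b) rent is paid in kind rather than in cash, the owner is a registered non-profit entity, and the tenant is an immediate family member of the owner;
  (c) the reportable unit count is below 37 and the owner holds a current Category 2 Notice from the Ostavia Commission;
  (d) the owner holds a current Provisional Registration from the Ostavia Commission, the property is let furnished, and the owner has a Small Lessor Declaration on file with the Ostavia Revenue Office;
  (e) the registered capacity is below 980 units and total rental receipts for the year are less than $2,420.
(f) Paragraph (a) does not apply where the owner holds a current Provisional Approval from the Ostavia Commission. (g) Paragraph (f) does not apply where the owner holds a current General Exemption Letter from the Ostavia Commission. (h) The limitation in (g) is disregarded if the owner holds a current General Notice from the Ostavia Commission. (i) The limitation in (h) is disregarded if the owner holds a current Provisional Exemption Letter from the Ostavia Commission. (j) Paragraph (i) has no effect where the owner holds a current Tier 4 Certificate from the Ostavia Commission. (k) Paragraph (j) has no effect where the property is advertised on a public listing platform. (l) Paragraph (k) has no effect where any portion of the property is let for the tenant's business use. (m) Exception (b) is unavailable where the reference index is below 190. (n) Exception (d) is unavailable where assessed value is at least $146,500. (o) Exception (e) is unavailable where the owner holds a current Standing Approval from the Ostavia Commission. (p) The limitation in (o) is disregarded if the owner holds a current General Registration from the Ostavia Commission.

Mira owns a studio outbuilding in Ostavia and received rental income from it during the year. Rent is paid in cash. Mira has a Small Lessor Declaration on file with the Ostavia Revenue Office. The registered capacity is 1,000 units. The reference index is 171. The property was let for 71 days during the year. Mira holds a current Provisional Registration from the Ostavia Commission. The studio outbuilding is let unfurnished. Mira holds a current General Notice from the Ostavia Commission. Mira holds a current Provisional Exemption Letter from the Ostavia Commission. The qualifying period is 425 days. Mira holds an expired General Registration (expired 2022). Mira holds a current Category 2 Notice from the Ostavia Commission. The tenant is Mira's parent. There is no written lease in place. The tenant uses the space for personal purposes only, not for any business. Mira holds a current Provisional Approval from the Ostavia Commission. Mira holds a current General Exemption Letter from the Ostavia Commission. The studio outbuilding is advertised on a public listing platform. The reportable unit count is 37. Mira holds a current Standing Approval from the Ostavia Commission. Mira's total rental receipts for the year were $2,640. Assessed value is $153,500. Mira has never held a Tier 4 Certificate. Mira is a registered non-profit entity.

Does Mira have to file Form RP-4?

No — exception (a) applies; Mira is not required to file Form RP-4.

Exception (a)'s conditions are all satisfied: the number of days the property was let is 71 days, under the 72 days limit; there is no written lease; the qualifying period is 425 days, meeting the 360 days threshold. Applying paragraphs (f)–(l): (f) applies (a current Provisional Approval is held), but is set aside by (g): (g) is triggered — a current General Exemption Letter is held. (h) applies (a current General Notice is held), but is overridden by (i): (i) operates — a current Provisional Exemption Letter is held. (j), which would lift (i), is inapplicable — the Tier 4 Certificate is not current. Exception (a) stands.
Exception (b) does not apply: rent is paid in cash.
Exception (c) does not apply: the reportable unit count is 37, not below 37.
Exception (d) requires that the property is let furnished; but the property is let unfurnished, so (d) is unavailable.
Exception (e) does not apply: the registered capacity is 1,000 units, not below 980 units.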